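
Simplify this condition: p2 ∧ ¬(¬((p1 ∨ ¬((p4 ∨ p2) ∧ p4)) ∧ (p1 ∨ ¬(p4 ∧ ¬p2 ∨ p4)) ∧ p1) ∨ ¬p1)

p2 ∧ ¬(¬((p1 ∨ ¬((p4 ∨ p2) ∧ p4)) ∧ (p1 ∨ ¬(p4 ∧ ¬p2 ∨ p4)) ∧ p1) ∨ ¬p1)
= p2 ∧ ¬(¬((p1 ∨ ¬((p4 ∨ p2) ∧ p4)) ∧ (p1 ∨ ¬p4) ∧ p1) ∨ ¬p1)   — absorption
= p2 ∧ ¬(¬((p1 ∨ ¬((p4 ∨ p2) ∧ p4)) ∧ p1) ∨ ¬p1)   — absorption
= p2 ∧ ¬(¬((p1 ∨ ¬p4) ∧ p1) ∨ ¬p1)   — absorption
= p2 ∧ (p1 ∨ ¬p4) ∧ p1 ∧ p1   — De Morgan
= p2 ∧ p1 ∧ p1   — absorption
= p2 ∧ p1   — idempotence

p2 ∧ p1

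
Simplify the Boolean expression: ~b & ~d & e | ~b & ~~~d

~b & ~d

~b & ~d & e | ~b & ~~~d
= ~b & ~d & e | ~b & ~d   — double negation
= ~b & ~d   — absorption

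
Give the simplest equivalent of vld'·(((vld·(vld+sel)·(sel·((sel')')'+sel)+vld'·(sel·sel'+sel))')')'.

vld'·(((vld·(vld+sel)·(sel·((sel')')'+sel)+vld'·(sel·sel'+sel))')')'
= vld'·(((vld·(sel·((sel')')'+sel)+vld'·(sel·sel'+sel))')')'   (absorption)
= vld'·(((vld·(sel·sel'+sel)+vld'·(sel·sel'+sel))')')'   (double negation)
= vld'·(((sel·sel'+sel)')')'   (distribution)
= vld'·(sel·sel'+sel)'   (double negation)
= vld'·sel'   (complement / identity)

vld'·sel'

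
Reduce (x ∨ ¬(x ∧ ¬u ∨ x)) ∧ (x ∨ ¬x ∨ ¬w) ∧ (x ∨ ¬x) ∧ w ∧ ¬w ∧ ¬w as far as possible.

False

(x ∨ ¬(x ∧ ¬u ∨ x)) ∧ (x ∨ ¬x ∨ ¬w) ∧ (x ∨ ¬x) ∧ w ∧ ¬w ∧ ¬w
= (x ∨ ¬(x ∧ ¬u ∨ x)) ∧ (x ∨ ¬x ∨ ¬w) ∧ (x ∨ ¬x) ∧ w ∧ ¬w
= (x ∨ ¬x) ∧ (x ∨ ¬x ∨ ¬w) ∧ (x ∨ ¬x) ∧ w ∧ ¬w
= (x ∨ ¬x) ∧ (x ∨ ¬x) ∧ w ∧ ¬w
= (x ∨ ¬x) ∧ w ∧ ¬w
= w ∧ ¬w
= False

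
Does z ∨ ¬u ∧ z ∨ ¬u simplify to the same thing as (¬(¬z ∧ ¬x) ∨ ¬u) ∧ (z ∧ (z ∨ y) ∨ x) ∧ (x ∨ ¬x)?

No

E1: z ∨ ¬u ∧ z ∨ ¬u
    = z ∨ ¬u
E2: (¬(¬z ∧ ¬x) ∨ ¬u) ∧ (z ∧ (z ∨ y) ∨ x) ∧ (x ∨ ¬x)
    = (z ∨ x ∨ ¬u) ∧ (z ∧ (z ∨ y) ∨ x) ∧ (x ∨ ¬x)
    = (z ∨ x ∨ ¬u) ∧ (z ∨ x) ∧ (x ∨ ¬x)
    = (z ∨ x ∨ ¬u) ∧ (z ∨ x)
    = z ∨ x
These differ: at u=1, x=1, y=0, z=0, E1 = 0 but E2 = 1.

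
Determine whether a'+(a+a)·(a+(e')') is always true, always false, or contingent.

always true

a'+(a+a)·(a+(e')')
= a'+(a+a)·(a+e)   (double negation)
= a'+a+a·e   (distribution)
= a'+a   (absorption)
= 1   (complement)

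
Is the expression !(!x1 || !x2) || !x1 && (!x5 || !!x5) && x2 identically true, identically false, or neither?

neither

!(!x1 || !x2) || !x1 && (!x5 || !!x5) && x2
= !(!x1 || !x2) || !x1 && (!x5 || x5) && x2
= !(!x1 || !x2) || !x1 && x2
= x1 && x2 || !x1 && x2
= x2
This depends on x2, so it is not a constant.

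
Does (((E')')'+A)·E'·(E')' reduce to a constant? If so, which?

(((E')')'+A)·E'·(E')'
= (((E')')'+A)·E'·E   (double negation)
= (E'+A)·E'·E   (double negation)
= E'·E   (absorption)
= 0   (complement)

yes, False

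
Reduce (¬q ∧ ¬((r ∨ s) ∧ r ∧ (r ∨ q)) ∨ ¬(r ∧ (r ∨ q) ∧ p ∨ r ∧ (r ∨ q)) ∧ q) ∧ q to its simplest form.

¬r ∧ q

(¬q ∧ ¬((r ∨ s) ∧ r ∧ (r ∨ q)) ∨ ¬(r ∧ (r ∨ q) ∧ p ∨ r ∧ (r ∨ q)) ∧ q) ∧ q
= (¬q ∧ ¬(r ∧ (r ∨ q)) ∨ ¬(r ∧ (r ∨ q) ∧ p ∨ r ∧ (r ∨ q)) ∧ q) ∧ q   [absorption]
= (¬q ∧ ¬(r ∧ (r ∨ q)) ∨ ¬(r ∧ (r ∨ q)) ∧ q) ∧ q   [absorption]
= ¬(r ∧ (r ∨ q)) ∧ q   [distribution]
= ¬r ∧ q   [absorption]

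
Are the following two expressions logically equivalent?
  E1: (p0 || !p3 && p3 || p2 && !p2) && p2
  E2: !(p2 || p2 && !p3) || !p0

No

E1: (p0 || !p3 && p3 || p2 && !p2) && p2
    = (p0 || p2 && !p2) && p2   [complement / identity]
    = p0 && p2   [complement / identity]
E2: !(p2 || p2 && !p3) || !p0
    = !p2 || !p0   [absorption]
These differ: at p0=0, p2=0, p3=0, E1 = 0 but E2 = 1.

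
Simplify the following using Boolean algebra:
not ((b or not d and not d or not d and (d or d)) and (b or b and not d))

not ((b or not d and not d or not d and (d or d)) and (b or b and not d))
= not ((b or not d and not d or not d and (d or d)) and b)   — absorption
= not ((b or not d and not d or not d and d) and b)   — idempotence
= not ((b or not d) and b)   — distribution
= not b   — absorption

not b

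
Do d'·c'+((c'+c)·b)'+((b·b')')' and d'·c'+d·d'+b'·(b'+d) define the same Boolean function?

Yes

E1: d'·c'+((c'+c)·b)'+((b·b')')'
    = d'·c'+b'+((b·b')')'   (complement / identity)
    = d'·c'+b'+b·b'   (double negation)
    = d'·c'+b'   (complement / identity)
E2: d'·c'+d·d'+b'·(b'+d)
    = d'·c'+b'·(b'+d)   (complement / identity)
    = d'·c'+b'   (absorption)
Both reduce to d'·c'+b', so they are equivalent.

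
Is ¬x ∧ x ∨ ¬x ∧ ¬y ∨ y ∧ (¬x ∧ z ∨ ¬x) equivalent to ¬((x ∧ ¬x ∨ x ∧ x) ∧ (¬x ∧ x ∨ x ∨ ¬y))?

Yes

E1: ¬x ∧ x ∨ ¬x ∧ ¬y ∨ y ∧ (¬x ∧ z ∨ ¬x)
    = ¬x ∧ x ∨ ¬x ∧ ¬y ∨ y ∧ ¬x   — absorption
    = ¬x ∧ ¬y ∨ y ∧ ¬x   — complement / identity
    = ¬x   — distribution
E2: ¬((x ∧ ¬x ∨ x ∧ x) ∧ (¬x ∧ x ∨ x ∨ ¬y))
    = ¬((x ∧ ¬x ∨ x ∧ x) ∧ (x ∨ ¬y))   — complement / identity
    = ¬(x ∧ (x ∨ ¬y))   — distribution
    = ¬x   — absorption
Both reduce to ¬x, so they are equivalent.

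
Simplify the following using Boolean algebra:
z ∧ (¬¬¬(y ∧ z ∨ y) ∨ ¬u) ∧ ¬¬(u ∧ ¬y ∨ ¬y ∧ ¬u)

z ∧ (¬¬¬(y ∧ z ∨ y) ∨ ¬u) ∧ ¬¬(u ∧ ¬y ∨ ¬y ∧ ¬u)
= z ∧ (¬¬¬(y ∧ z ∨ y) ∨ ¬u) ∧ ¬¬¬y   [distribution]
= z ∧ (¬¬¬y ∨ ¬u) ∧ ¬¬¬y   [absorption]
= z ∧ ¬¬¬y   [absorption]
= z ∧ ¬y   [double negation]

z ∧ ¬y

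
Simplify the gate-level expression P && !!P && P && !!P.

P && !!P && P && !!P
= P && !!P   (idempotence)
= P && P   (double negation)
= P   (idempotence)

P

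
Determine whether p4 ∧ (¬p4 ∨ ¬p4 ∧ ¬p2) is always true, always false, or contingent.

p4 ∧ (¬p4 ∨ ¬p4 ∧ ¬p2)
= p4 ∧ ¬p4   — absorption
= False   — complement

always false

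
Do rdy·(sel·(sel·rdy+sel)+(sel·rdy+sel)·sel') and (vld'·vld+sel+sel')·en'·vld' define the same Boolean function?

E1: rdy·(sel·(sel·rdy+sel)+(sel·rdy+sel)·sel')
    = rdy·(sel·rdy+sel)   (distribution)
    = rdy·sel   (absorption)
E2: (vld'·vld+sel+sel')·en'·vld'
    = (sel+sel')·en'·vld'   (complement / identity)
    = en'·vld'   (complement / identity)
These differ: at en=1, rdy=1, sel=1, vld=0, E1 = 1 but E2 = 0.

No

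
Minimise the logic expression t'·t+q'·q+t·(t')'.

t

t'·t+q'·q+t·(t')'
= t'·t+t·(t')'
= t'·t+t·t
= t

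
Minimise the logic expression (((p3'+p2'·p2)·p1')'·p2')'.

(((p3'+p2'·p2)·p1')'·p2')'
= (p3'+p2'·p2)·p1'+p2
= p3'·p1'+p2

p3'·p1'+p2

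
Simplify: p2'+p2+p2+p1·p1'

p2'+p2+p2+p1·p1'
= p2'+p2+p1·p1'   [idempotence]
= p2'+p2   [complement / identity]
= 1   [complement]

1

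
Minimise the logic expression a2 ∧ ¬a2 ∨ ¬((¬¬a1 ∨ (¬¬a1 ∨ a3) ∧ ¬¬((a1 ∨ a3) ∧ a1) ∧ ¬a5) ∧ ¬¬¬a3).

¬a1 ∨ a3

a2 ∧ ¬a2 ∨ ¬((¬¬a1 ∨ (¬¬a1 ∨ a3) ∧ ¬¬((a1 ∨ a3) ∧ a1) ∧ ¬a5) ∧ ¬¬¬a3)
= a2 ∧ ¬a2 ∨ ¬((¬¬a1 ∨ (¬¬a1 ∨ a3) ∧ ¬¬a1 ∧ ¬a5) ∧ ¬¬¬a3)   (absorption)
= a2 ∧ ¬a2 ∨ ¬((¬¬a1 ∨ ¬¬a1 ∧ ¬a5) ∧ ¬¬¬a3)   (absorption)
= a2 ∧ ¬a2 ∨ ¬(¬¬a1 ∧ ¬¬¬a3)   (absorption)
= a2 ∧ ¬a2 ∨ ¬(¬¬a1 ∧ ¬a3)   (double negation)
= a2 ∧ ¬a2 ∨ ¬a1 ∨ a3   (De Morgan)
= ¬a1 ∨ a3   (complement / identity)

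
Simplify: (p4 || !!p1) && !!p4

(p4 || !!p1) && !!p4
= (p4 || p1) && !!p4   [double negation]
= (p4 || p1) && p4   [double negation]
= p4   [absorption]

p4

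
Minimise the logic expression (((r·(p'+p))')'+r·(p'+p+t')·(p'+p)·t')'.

r'

(((r·(p'+p))')'+r·(p'+p+t')·(p'+p)·t')'
= (r·(p'+p)+r·(p'+p+t')·(p'+p)·t')'   [double negation]
= (r·(p'+p)+r·(p'+p)·t')'   [absorption]
= (r·(p'+p))'   [absorption]
= r'   [complement / identity]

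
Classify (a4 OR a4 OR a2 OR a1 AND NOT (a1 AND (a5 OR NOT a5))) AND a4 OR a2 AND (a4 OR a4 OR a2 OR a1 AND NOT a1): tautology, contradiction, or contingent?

contingent

(a4 OR a4 OR a2 OR a1 AND NOT (a1 AND (a5 OR NOT a5))) AND a4 OR a2 AND (a4 OR a4 OR a2 OR a1 AND NOT a1)
= (a4 OR a4 OR a2 OR a1 AND NOT a1) AND a4 OR a2 AND (a4 OR a4 OR a2 OR a1 AND NOT a1)   — complement / identity
= (a4 OR a2) AND (a4 OR a4 OR a2 OR a1 AND NOT a1)   — distribution
= (a4 OR a2) AND (a4 OR a4 OR a2)   — complement / identity
= (a4 OR a2) AND (a4 OR a2)   — idempotence
= a4 OR a2   — idempotence
This depends on a2, a4, so it is not a constant.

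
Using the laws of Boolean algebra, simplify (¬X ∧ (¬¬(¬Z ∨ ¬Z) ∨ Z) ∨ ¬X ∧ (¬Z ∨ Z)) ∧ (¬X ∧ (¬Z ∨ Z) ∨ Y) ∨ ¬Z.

¬X ∨ ¬Z

(¬X ∧ (¬¬(¬Z ∨ ¬Z) ∨ Z) ∨ ¬X ∧ (¬Z ∨ Z)) ∧ (¬X ∧ (¬Z ∨ Z) ∨ Y) ∨ ¬Z
= (¬X ∧ (¬(Z ∧ Z) ∨ Z) ∨ ¬X ∧ (¬Z ∨ Z)) ∧ (¬X ∧ (¬Z ∨ Z) ∨ Y) ∨ ¬Z
= (¬X ∧ (¬Z ∨ Z) ∨ ¬X ∧ (¬Z ∨ Z)) ∧ (¬X ∧ (¬Z ∨ Z) ∨ Y) ∨ ¬Z
= ¬X ∧ (¬Z ∨ Z) ∧ Y ∨ ¬X ∧ (¬Z ∨ Z) ∨ ¬Z
= ¬X ∧ (¬Z ∨ Z) ∨ ¬Z
= ¬X ∨ ¬Z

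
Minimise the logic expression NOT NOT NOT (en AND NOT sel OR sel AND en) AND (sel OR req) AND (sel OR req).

NOT NOT NOT (en AND NOT sel OR sel AND en) AND (sel OR req) AND (sel OR req)
= NOT NOT NOT (en AND NOT sel OR sel AND en) AND (sel OR req)   [idempotence]
= NOT (en AND NOT sel OR sel AND en) AND (sel OR req)   [double negation]
= NOT en AND (sel OR req)   [distribution]

NOT en AND (sel OR req)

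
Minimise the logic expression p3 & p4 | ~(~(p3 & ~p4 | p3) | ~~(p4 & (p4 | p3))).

p3

p3 & p4 | ~(~(p3 & ~p4 | p3) | ~~(p4 & (p4 | p3)))
= p3 & p4 | ~(~p3 | ~~(p4 & (p4 | p3)))   — absorption
= p3 & p4 | p3 & ~(p4 & (p4 | p3))   — De Morgan
= p3 & p4 | p3 & ~p4   — absorption
= p3   — distribution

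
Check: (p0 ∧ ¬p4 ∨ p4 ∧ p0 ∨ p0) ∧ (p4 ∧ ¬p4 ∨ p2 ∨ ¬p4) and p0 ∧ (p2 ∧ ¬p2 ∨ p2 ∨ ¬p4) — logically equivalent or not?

Yes

E1: (p0 ∧ ¬p4 ∨ p4 ∧ p0 ∨ p0) ∧ (p4 ∧ ¬p4 ∨ p2 ∨ ¬p4)
    = (p0 ∨ p0) ∧ (p4 ∧ ¬p4 ∨ p2 ∨ ¬p4)   [distribution]
    = p0 ∧ (p4 ∧ ¬p4 ∨ p2 ∨ ¬p4)   [idempotence]
    = p0 ∧ (p2 ∨ ¬p4)   [complement / identity]
E2: p0 ∧ (p2 ∧ ¬p2 ∨ p2 ∨ ¬p4)
    = p0 ∧ (p2 ∨ ¬p4)   [complement / identity]
Both reduce to p0 ∧ (p2 ∨ ¬p4), so they are equivalent.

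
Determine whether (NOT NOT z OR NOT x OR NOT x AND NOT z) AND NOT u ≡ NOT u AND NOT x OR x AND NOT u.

E1: (NOT NOT z OR NOT x OR NOT x AND NOT z) AND NOT u
    = (NOT NOT z OR NOT x) AND NOT u   [absorption]
    = (z OR NOT x) AND NOT u   [double negation]
E2: NOT u AND NOT x OR x AND NOT u
    = NOT u   [distribution]
These differ: at u=0, x=1, z=0, E1 = 0 but E2 = 1.

No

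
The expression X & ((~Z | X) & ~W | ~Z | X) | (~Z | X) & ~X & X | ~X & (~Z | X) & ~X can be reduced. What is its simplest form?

X & ((~Z | X) & ~W | ~Z | X) | (~Z | X) & ~X & X | ~X & (~Z | X) & ~X
= X & (~Z | X) | (~Z | X) & ~X & X | ~X & (~Z | X) & ~X   [absorption]
= X & (~Z | X) | (~Z | X) & ~X   [distribution]
= ~Z | X   [distribution]

~Z | X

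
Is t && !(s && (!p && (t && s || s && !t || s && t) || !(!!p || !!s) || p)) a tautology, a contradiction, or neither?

neither

t && !(s && (!p && (t && s || s && !t || s && t) || !(!!p || !!s) || p))
= t && !(s && (!p && (s || s && t) || !(!!p || !!s) || p))   [distribution]
= t && !(s && (!p && (s || s && t) || !p && !s || p))   [De Morgan]
= t && !(s && (!p && s || !p && !s || p))   [absorption]
= t && !(s && (!p || p))   [distribution]
= t && !s   [complement / identity]
This depends on s, t, so it is not a constant.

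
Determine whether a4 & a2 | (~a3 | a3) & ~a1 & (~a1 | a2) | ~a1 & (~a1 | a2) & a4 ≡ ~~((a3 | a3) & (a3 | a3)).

E1: a4 & a2 | (~a3 | a3) & ~a1 & (~a1 | a2) | ~a1 & (~a1 | a2) & a4
    = a4 & a2 | ~a1 & (~a1 | a2) | ~a1 & (~a1 | a2) & a4   (complement / identity)
    = a4 & a2 | ~a1 & (~a1 | a2)   (absorption)
    = a4 & a2 | ~a1   (absorption)
E2: ~~((a3 | a3) & (a3 | a3))
    = (a3 | a3) & (a3 | a3)   (double negation)
    = a3 | a3   (idempotence)
    = a3   (idempotence)
These differ: at a1=0, a2=1, a3=0, a4=1, E1 = 1 but E2 = 0.

No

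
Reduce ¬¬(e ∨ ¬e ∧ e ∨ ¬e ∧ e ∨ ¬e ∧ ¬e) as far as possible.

True

¬¬(e ∨ ¬e ∧ e ∨ ¬e ∧ e ∨ ¬e ∧ ¬e)
= ¬¬(e ∨ ¬e ∧ e ∨ ¬e ∧ ¬e)
= ¬¬(e ∨ ¬e)
= e ∨ ¬e
= True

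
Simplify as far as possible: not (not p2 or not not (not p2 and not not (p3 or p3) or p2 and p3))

p2 and not p3

not (not p2 or not not (not p2 and not not (p3 or p3) or p2 and p3))
= not (not p2 or not not (not p2 and not not p3 or p2 and p3))   [idempotence]
= not (not p2 or not not (not p2 and p3 or p2 and p3))   [double negation]
= p2 and not (not p2 and p3 or p2 and p3)   [De Morgan]
= p2 and not p3   [distribution]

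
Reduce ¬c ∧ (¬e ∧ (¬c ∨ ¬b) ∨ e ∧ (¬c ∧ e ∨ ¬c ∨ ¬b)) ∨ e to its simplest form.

¬c ∨ e

¬c ∧ (¬e ∧ (¬c ∨ ¬b) ∨ e ∧ (¬c ∧ e ∨ ¬c ∨ ¬b)) ∨ e
= ¬c ∧ (¬e ∧ (¬c ∨ ¬b) ∨ e ∧ (¬c ∨ ¬b)) ∨ e   — absorption
= ¬c ∧ (¬c ∨ ¬b) ∨ e   — distribution
= ¬c ∨ e   — absorption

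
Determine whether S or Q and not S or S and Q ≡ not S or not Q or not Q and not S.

No

E1: S or Q and not S or S and Q
    = S or Q   — distribution
E2: not S or not Q or not Q and not S
    = not S or not Q   — absorption
These differ: at Q=0, S=0, E1 = 0 but E2 = 1.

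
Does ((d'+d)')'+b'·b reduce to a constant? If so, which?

((d'+d)')'+b'·b
= ((d'+d)')'   — complement / identity
= d'+d   — double negation
= 1   — complement

yes, True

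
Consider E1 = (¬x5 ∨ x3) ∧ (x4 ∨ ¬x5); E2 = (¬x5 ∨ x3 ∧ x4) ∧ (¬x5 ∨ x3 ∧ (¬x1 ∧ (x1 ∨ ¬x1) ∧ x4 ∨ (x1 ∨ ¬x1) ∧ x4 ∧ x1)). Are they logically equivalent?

Yes

E1: (¬x5 ∨ x3) ∧ (x4 ∨ ¬x5)
    = ¬x5 ∨ x3 ∧ x4   — distribution
E2: (¬x5 ∨ x3 ∧ x4) ∧ (¬x5 ∨ x3 ∧ (¬x1 ∧ (x1 ∨ ¬x1) ∧ x4 ∨ (x1 ∨ ¬x1) ∧ x4 ∧ x1))
    = (¬x5 ∨ x3 ∧ x4) ∧ (¬x5 ∨ x3 ∧ (x1 ∨ ¬x1) ∧ x4)   — distribution
    = (¬x5 ∨ x3 ∧ x4) ∧ (¬x5 ∨ x3 ∧ x4)   — complement / identity
    = ¬x5 ∨ x3 ∧ x4   — idempotence
Both reduce to ¬x5 ∨ x3 ∧ x4, so they are equivalent.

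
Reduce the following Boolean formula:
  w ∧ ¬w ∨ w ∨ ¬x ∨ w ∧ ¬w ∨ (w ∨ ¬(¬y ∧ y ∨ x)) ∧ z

w ∨ ¬x

w ∧ ¬w ∨ w ∨ ¬x ∨ w ∧ ¬w ∨ (w ∨ ¬(¬y ∧ y ∨ x)) ∧ z
= w ∧ ¬w ∨ w ∨ ¬x ∨ (w ∨ ¬(¬y ∧ y ∨ x)) ∧ z   [complement / identity]
= w ∧ ¬w ∨ w ∨ ¬x ∨ (w ∨ ¬x) ∧ z   [complement / identity]
= w ∨ ¬x ∨ (w ∨ ¬x) ∧ z   [complement / identity]
= w ∨ ¬x   [absorption]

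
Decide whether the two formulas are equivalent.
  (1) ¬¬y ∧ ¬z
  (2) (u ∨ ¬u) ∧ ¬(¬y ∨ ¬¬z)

Yes

E1: ¬¬y ∧ ¬z
    = y ∧ ¬z   — double negation
E2: (u ∨ ¬u) ∧ ¬(¬y ∨ ¬¬z)
    = ¬(¬y ∨ ¬¬z)   — complement / identity
    = y ∧ ¬z   — De Morgan
Both reduce to y ∧ ¬z, so they are equivalent.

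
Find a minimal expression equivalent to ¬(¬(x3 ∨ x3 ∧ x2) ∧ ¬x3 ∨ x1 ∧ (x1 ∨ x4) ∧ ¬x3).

¬(¬(x3 ∨ x3 ∧ x2) ∧ ¬x3 ∨ x1 ∧ (x1 ∨ x4) ∧ ¬x3)
= ¬(¬x3 ∧ ¬x3 ∨ x1 ∧ (x1 ∨ x4) ∧ ¬x3)
= ¬(¬x3 ∧ ¬x3 ∨ x1 ∧ ¬x3)
= ¬((¬x3 ∨ x1) ∧ ¬x3)
= ¬¬x3
= x3

x3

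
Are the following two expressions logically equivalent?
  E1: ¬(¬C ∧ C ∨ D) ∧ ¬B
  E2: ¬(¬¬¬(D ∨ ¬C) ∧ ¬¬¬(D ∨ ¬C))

No

E1: ¬(¬C ∧ C ∨ D) ∧ ¬B
    = ¬D ∧ ¬B   — complement / identity
E2: ¬(¬¬¬(D ∨ ¬C) ∧ ¬¬¬(D ∨ ¬C))
    = ¬¬¬¬(D ∨ ¬C)   — idempotence
    = ¬¬(D ∨ ¬C)   — double negation
    = D ∨ ¬C   — double negation
These differ: at B=1, C=0, D=1, E1 = 0 but E2 = 1.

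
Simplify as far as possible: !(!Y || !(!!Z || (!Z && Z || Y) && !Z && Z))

!(!Y || !(!!Z || (!Z && Z || Y) && !Z && Z))
= !(!Y || !(Z || (!Z && Z || Y) && !Z && Z))   (double negation)
= Y && (Z || (!Z && Z || Y) && !Z && Z)   (De Morgan)
= Y && (Z || !Z && Z)   (absorption)
= Y && Z   (complement / identity)

Y && Z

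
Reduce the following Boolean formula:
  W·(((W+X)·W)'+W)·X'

W·X'

W·(((W+X)·W)'+W)·X'
= W·(W'+W)·X'   — absorption
= W·X'   — complement / identity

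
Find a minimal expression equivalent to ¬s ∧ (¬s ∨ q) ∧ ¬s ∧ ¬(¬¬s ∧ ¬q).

¬s ∧ (¬s ∨ q) ∧ ¬s ∧ ¬(¬¬s ∧ ¬q)
= ¬s ∧ (¬s ∨ q) ∧ ¬s ∧ (¬s ∨ q)   [De Morgan]
= ¬s ∧ (¬s ∨ q)   [idempotence]
= ¬s   [absorption]

¬s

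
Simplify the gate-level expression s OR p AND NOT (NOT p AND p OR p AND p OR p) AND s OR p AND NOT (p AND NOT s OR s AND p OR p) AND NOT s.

s

s OR p AND NOT (NOT p AND p OR p AND p OR p) AND s OR p AND NOT (p AND NOT s OR s AND p OR p) AND NOT s
= s OR p AND NOT (p OR p) AND s OR p AND NOT (p AND NOT s OR s AND p OR p) AND NOT s
= s OR p AND NOT (p OR p) AND s OR p AND NOT (p OR p) AND NOT s
= s OR p AND NOT (p OR p)
= s OR p AND NOT p
= s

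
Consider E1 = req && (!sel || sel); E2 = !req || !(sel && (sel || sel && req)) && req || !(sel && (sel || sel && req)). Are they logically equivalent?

E1: req && (!sel || sel)
    = req
E2: !req || !(sel && (sel || sel && req)) && req || !(sel && (sel || sel && req))
    = !req || !(sel && (sel || sel && req))
    = !req || !(sel && sel)
    = !req || !sel
These differ: at req=0, sel=1, E1 = 0 but E2 = 1.

No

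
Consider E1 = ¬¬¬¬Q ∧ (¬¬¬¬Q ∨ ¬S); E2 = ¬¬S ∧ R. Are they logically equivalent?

No

E1: ¬¬¬¬Q ∧ (¬¬¬¬Q ∨ ¬S)
    = ¬¬¬¬Q   [absorption]
    = ¬¬Q   [double negation]
    = Q   [double negation]
E2: ¬¬S ∧ R
    = S ∧ R   [double negation]
These differ: at Q=1, R=0, S=0, E1 = 1 but E2 = 0.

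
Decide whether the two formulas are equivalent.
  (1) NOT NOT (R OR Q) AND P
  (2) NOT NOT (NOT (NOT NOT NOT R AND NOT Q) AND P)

Yes

E1: NOT NOT (R OR Q) AND P
    = (R OR Q) AND P   (double negation)
E2: NOT NOT (NOT (NOT NOT NOT R AND NOT Q) AND P)
    = NOT (NOT NOT NOT R AND NOT Q) AND P   (double negation)
    = NOT (NOT R AND NOT Q) AND P   (double negation)
    = (R OR Q) AND P   (De Morgan)
Both reduce to (R OR Q) AND P, so they are equivalent.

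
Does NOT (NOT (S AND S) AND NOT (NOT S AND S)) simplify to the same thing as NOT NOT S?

E1: NOT (NOT (S AND S) AND NOT (NOT S AND S))
    = S AND S OR NOT S AND S   [De Morgan]
    = S   [distribution]
E2: NOT NOT S
    = S   [double negation]
Both reduce to S, so they are equivalent.

Yes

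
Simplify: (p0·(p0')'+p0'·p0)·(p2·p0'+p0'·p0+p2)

(p0·(p0')'+p0'·p0)·(p2·p0'+p0'·p0+p2)
= (p0·(p0')'+p0'·p0)·(p2·p0'+p2)   (complement / identity)
= (p0·p0+p0'·p0)·(p2·p0'+p2)   (double negation)
= p0·(p2·p0'+p2)   (distribution)
= p0·p2   (absorption)

p0·p2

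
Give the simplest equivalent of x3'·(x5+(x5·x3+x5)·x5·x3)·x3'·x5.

x3'·x5

x3'·(x5+(x5·x3+x5)·x5·x3)·x3'·x5
= x3'·(x5+x5·x3)·x3'·x5   — absorption
= x3'·x5·x3'·x5   — absorption
= x3'·x5   — idempotence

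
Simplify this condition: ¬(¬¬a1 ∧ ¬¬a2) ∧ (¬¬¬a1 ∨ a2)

¬(¬¬a1 ∧ ¬¬a2) ∧ (¬¬¬a1 ∨ a2)
= ¬(¬¬a1 ∧ ¬¬a2) ∧ (¬a1 ∨ a2)   (double negation)
= (¬a1 ∨ ¬a2) ∧ (¬a1 ∨ a2)   (De Morgan)
= ¬a2 ∧ a2 ∨ ¬a1   (distribution)
= ¬a1   (complement / identity)

¬a1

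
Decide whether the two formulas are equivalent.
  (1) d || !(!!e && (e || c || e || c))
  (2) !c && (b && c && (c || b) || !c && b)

No

E1: d || !(!!e && (e || c || e || c))
    = d || !(e && (e || c || e || c))   (double negation)
    = d || !(e && (e || c))   (idempotence)
    = d || !e   (absorption)
E2: !c && (b && c && (c || b) || !c && b)
    = !c && (b && c || !c && b)   (absorption)
    = !c && b   (distribution)
These differ: at b=0, c=1, d=1, e=0, E1 = 1 but E2 = 0.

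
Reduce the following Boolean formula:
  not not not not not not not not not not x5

x5

not not not not not not not not not not x5
= not not not not not not not not x5   [double negation]
= not not not not not not x5   [double negation]
= not not not not x5   [double negation]
= not not x5   [double negation]
= x5   [double negation]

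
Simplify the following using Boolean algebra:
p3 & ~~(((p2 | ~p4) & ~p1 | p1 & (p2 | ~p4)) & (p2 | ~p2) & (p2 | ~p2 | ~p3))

p3 & (p2 | ~p4)

p3 & ~~(((p2 | ~p4) & ~p1 | p1 & (p2 | ~p4)) & (p2 | ~p2) & (p2 | ~p2 | ~p3))
= p3 & ~~((p2 | ~p4) & (p2 | ~p2) & (p2 | ~p2 | ~p3))   [distribution]
= p3 & ~~((p2 | ~p4) & (p2 | ~p2))   [absorption]
= p3 & ~~(p2 | ~p4)   [complement / identity]
= p3 & (p2 | ~p4)   [double negation]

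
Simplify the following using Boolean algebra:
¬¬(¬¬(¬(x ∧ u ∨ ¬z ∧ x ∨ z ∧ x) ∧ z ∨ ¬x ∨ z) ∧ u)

¬¬(¬¬(¬(x ∧ u ∨ ¬z ∧ x ∨ z ∧ x) ∧ z ∨ ¬x ∨ z) ∧ u)
= ¬¬((¬(x ∧ u ∨ ¬z ∧ x ∨ z ∧ x) ∧ z ∨ ¬x ∨ z) ∧ u)   (double negation)
= ¬¬((¬(x ∧ u ∨ x) ∧ z ∨ ¬x ∨ z) ∧ u)   (distribution)
= ¬¬((¬x ∧ z ∨ ¬x ∨ z) ∧ u)   (absorption)
= ¬¬((¬x ∨ z) ∧ u)   (absorption)
= (¬x ∨ z) ∧ u   (double negation)

(¬x ∨ z) ∧ u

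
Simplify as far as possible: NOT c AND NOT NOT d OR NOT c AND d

NOT c AND d

NOT c AND NOT NOT d OR NOT c AND d
= NOT c AND (NOT NOT d OR d)   (distribution)
= NOT c AND (d OR d)   (double negation)
= NOT c AND d   (idempotence)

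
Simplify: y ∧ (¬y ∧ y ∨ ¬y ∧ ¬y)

False

y ∧ (¬y ∧ y ∨ ¬y ∧ ¬y)
= y ∧ ¬y   — distribution
= False   — complement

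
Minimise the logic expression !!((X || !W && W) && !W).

X && !W

!!((X || !W && W) && !W)
= !!(X && !W)   — complement / identity
= X && !W   — double negation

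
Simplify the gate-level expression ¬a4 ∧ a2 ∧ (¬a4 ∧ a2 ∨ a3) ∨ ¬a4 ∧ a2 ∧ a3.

¬a4 ∧ a2 ∧ (¬a4 ∧ a2 ∨ a3) ∨ ¬a4 ∧ a2 ∧ a3
= ¬a4 ∧ a2 ∨ ¬a4 ∧ a2 ∧ a3   [absorption]
= (a2 ∨ a2 ∧ a3) ∧ ¬a4   [distribution]
= a2 ∧ ¬a4   [absorption]

a2 ∧ ¬a4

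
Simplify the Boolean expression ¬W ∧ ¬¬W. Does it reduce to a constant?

¬W ∧ ¬¬W
= ¬W ∧ W
= False

False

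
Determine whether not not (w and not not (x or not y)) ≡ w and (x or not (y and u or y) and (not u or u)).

E1: not not (w and not not (x or not y))
    = w and not not (x or not y)   — double negation
    = w and (x or not y)   — double negation
E2: w and (x or not (y and u or y) and (not u or u))
    = w and (x or not y and (not u or u))   — absorption
    = w and (x or not y)   — complement / identity
Both reduce to w and (x or not y), so they are equivalent.

Yes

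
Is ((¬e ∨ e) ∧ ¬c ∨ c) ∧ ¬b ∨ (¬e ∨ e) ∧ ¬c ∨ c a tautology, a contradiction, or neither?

tautology

((¬e ∨ e) ∧ ¬c ∨ c) ∧ ¬b ∨ (¬e ∨ e) ∧ ¬c ∨ c
= (¬e ∨ e) ∧ ¬c ∨ c   [absorption]
= ¬c ∨ c   [complement / identity]
= True   [complement]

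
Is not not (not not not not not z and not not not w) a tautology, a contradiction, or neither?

neither

not not (not not not not not z and not not not w)
= not not (not not not z and not not not w)   [double negation]
= not (not not z or not not w)   [De Morgan]
= not z and not w   [De Morgan]
This depends on w, z, so it is not a constant.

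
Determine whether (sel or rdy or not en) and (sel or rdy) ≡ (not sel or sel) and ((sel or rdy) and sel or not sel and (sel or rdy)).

Yes

E1: (sel or rdy or not en) and (sel or rdy)
    = sel or rdy   (absorption)
E2: (not sel or sel) and ((sel or rdy) and sel or not sel and (sel or rdy))
    = (not sel or sel) and (sel or rdy)   (distribution)
    = sel or rdy   (complement / identity)
Both reduce to sel or rdy, so they are equivalent.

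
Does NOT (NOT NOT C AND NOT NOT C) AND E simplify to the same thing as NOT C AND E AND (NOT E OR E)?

E1: NOT (NOT NOT C AND NOT NOT C) AND E
    = (NOT C OR NOT C) AND E   (De Morgan)
    = NOT C AND E   (idempotence)
E2: NOT C AND E AND (NOT E OR E)
    = NOT C AND E   (complement / identity)
Both reduce to NOT C AND E, so they are equivalent.

Yes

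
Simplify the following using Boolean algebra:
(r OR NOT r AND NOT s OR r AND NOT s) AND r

(r OR NOT r AND NOT s OR r AND NOT s) AND r
= (r OR NOT s) AND r
= r

r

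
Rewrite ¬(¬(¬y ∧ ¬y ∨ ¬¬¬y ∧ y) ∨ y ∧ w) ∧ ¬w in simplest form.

¬y ∧ ¬w

¬(¬(¬y ∧ ¬y ∨ ¬¬¬y ∧ y) ∨ y ∧ w) ∧ ¬w
= ¬(¬(¬y ∧ ¬y ∨ ¬y ∧ y) ∨ y ∧ w) ∧ ¬w
= ¬(¬¬y ∨ y ∧ w) ∧ ¬w
= ¬(y ∨ y ∧ w) ∧ ¬w
= ¬y ∧ ¬w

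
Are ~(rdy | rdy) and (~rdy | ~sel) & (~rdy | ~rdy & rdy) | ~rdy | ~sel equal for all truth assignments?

No

E1: ~(rdy | rdy)
    = ~rdy   (idempotence)
E2: (~rdy | ~sel) & (~rdy | ~rdy & rdy) | ~rdy | ~sel
    = (~rdy | ~sel) & ~rdy | ~rdy | ~sel   (complement / identity)
    = ~rdy | ~sel   (absorption)
These differ: at rdy=1, sel=0, E1 = 0 but E2 = 1.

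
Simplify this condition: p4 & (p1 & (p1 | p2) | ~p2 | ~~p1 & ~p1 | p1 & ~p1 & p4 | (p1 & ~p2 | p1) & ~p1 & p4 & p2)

p4 & (p1 & (p1 | p2) | ~p2 | ~~p1 & ~p1 | p1 & ~p1 & p4 | (p1 & ~p2 | p1) & ~p1 & p4 & p2)
= p4 & (p1 | ~p2 | ~~p1 & ~p1 | p1 & ~p1 & p4 | (p1 & ~p2 | p1) & ~p1 & p4 & p2)   (absorption)
= p4 & (p1 | ~p2 | ~~p1 & ~p1 | p1 & ~p1 & p4 | p1 & ~p1 & p4 & p2)   (absorption)
= p4 & (p1 | ~p2 | ~~p1 & ~p1 | p1 & ~p1 & p4)   (absorption)
= p4 & (p1 | ~p2 | p1 & ~p1 | p1 & ~p1 & p4)   (double negation)
= p4 & (p1 | ~p2 | p1 & ~p1)   (absorption)
= p4 & (p1 | ~p2)   (complement / identity)

p4 & (p1 | ~p2)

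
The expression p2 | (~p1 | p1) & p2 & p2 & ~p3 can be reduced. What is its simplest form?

p2

p2 | (~p1 | p1) & p2 & p2 & ~p3
= p2 | p2 & p2 & ~p3   — complement / identity
= p2 | p2 & ~p3   — idempotence
= p2   — absorption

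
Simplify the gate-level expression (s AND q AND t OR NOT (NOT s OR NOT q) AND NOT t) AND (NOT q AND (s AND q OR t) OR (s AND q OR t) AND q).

(s AND q AND t OR NOT (NOT s OR NOT q) AND NOT t) AND (NOT q AND (s AND q OR t) OR (s AND q OR t) AND q)
= (s AND q AND t OR NOT (NOT s OR NOT q) AND NOT t) AND (s AND q OR t)   [distribution]
= (s AND q AND t OR s AND q AND NOT t) AND (s AND q OR t)   [De Morgan]
= s AND q AND (s AND q OR t)   [distribution]
= s AND q   [absorption]

s AND q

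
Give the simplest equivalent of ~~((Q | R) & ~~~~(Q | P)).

~~((Q | R) & ~~~~(Q | P))
= ~~((Q | R) & ~~(Q | P))
= (Q | R) & ~~(Q | P)
= (Q | R) & (Q | P)
= Q | R & P

Q | R & P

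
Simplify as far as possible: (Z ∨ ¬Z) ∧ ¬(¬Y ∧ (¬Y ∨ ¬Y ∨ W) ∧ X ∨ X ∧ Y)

¬X

(Z ∨ ¬Z) ∧ ¬(¬Y ∧ (¬Y ∨ ¬Y ∨ W) ∧ X ∨ X ∧ Y)
= (Z ∨ ¬Z) ∧ ¬(¬Y ∧ (¬Y ∨ W) ∧ X ∨ X ∧ Y)
= (Z ∨ ¬Z) ∧ ¬(¬Y ∧ X ∨ X ∧ Y)
= ¬(¬Y ∧ X ∨ X ∧ Y)
= ¬X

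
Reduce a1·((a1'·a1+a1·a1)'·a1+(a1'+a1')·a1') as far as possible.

0

a1·((a1'·a1+a1·a1)'·a1+(a1'+a1')·a1')
= a1·(a1'·a1+(a1'+a1')·a1')
= a1·(a1'·a1+a1'·a1')
= a1·a1'
= 0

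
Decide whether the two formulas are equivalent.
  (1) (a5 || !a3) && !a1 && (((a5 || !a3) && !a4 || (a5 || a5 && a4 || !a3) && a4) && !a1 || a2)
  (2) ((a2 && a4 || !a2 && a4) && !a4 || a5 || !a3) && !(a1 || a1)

Yes

E1: (a5 || !a3) && !a1 && (((a5 || !a3) && !a4 || (a5 || a5 && a4 || !a3) && a4) && !a1 || a2)
    = (a5 || !a3) && !a1 && (((a5 || !a3) && !a4 || (a5 || !a3) && a4) && !a1 || a2)   [absorption]
    = (a5 || !a3) && !a1 && ((a5 || !a3) && !a1 || a2)   [distribution]
    = (a5 || !a3) && !a1   [absorption]
E2: ((a2 && a4 || !a2 && a4) && !a4 || a5 || !a3) && !(a1 || a1)
    = (a4 && !a4 || a5 || !a3) && !(a1 || a1)   [distribution]
    = (a5 || !a3) && !(a1 || a1)   [complement / identity]
    = (a5 || !a3) && !a1   [idempotence]
Both reduce to (a5 || !a3) && !a1, so they are equivalent.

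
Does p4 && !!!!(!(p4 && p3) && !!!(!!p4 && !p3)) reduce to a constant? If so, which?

yes, False

p4 && !!!!(!(p4 && p3) && !!!(!!p4 && !p3))
= p4 && !!(!(p4 && p3) && !!!(!!p4 && !p3))   [double negation]
= p4 && !(p4 && p3 || !!(!!p4 && !p3))   [De Morgan]
= p4 && !(p4 && p3 || !!(p4 && !p3))   [double negation]
= p4 && !(p4 && p3 || p4 && !p3)   [double negation]
= p4 && !p4   [distribution]
= false   [complement]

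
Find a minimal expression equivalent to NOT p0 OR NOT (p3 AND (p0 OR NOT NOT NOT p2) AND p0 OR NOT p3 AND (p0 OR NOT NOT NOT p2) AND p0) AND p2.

NOT p0

NOT p0 OR NOT (p3 AND (p0 OR NOT NOT NOT p2) AND p0 OR NOT p3 AND (p0 OR NOT NOT NOT p2) AND p0) AND p2
= NOT p0 OR NOT ((p0 OR NOT NOT NOT p2) AND p0) AND p2
= NOT p0 OR NOT ((p0 OR NOT p2) AND p0) AND p2
= NOT p0 OR NOT p0 AND p2
= NOT p0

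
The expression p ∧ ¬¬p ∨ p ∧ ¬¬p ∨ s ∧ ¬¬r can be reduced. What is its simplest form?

p ∨ s ∧ r

p ∧ ¬¬p ∨ p ∧ ¬¬p ∨ s ∧ ¬¬r
= p ∧ ¬¬p ∨ s ∧ ¬¬r   — idempotence
= p ∧ ¬¬p ∨ s ∧ r   — double negation
= p ∧ p ∨ s ∧ r   — double negation
= p ∨ s ∧ r   — idempotence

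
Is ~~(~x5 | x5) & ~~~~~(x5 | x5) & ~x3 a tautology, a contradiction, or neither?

neither

~~(~x5 | x5) & ~~~~~(x5 | x5) & ~x3
= ~~(~x5 | x5) & ~~~(x5 | x5) & ~x3
= ~~(~x5 | x5) & ~(x5 | x5) & ~x3
= (~x5 | x5) & ~(x5 | x5) & ~x3
= ~(x5 | x5) & ~x3
= ~x5 & ~x3
This depends on x3, x5, so it is not a constant.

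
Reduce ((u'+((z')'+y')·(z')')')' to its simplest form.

u'+z

((u'+((z')'+y')·(z')')')'
= ((u'+(z')')')'   [absorption]
= u'+(z')'   [double negation]
= u'+z   [double negation]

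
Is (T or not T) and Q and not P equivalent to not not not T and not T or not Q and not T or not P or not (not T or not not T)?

E1: (T or not T) and Q and not P
    = Q and not P   (complement / identity)
E2: not not not T and not T or not Q and not T or not P or not (not T or not not T)
    = not T and not T or not Q and not T or not P or not (not T or not not T)   (double negation)
    = (not T or not Q) and not T or not P or not (not T or not not T)   (distribution)
    = (not T or not Q) and not T or not P or T and not T   (De Morgan)
    = (not T or not Q) and not T or not P   (complement / identity)
    = not T or not P   (absorption)
These differ: at P=0, Q=0, T=0, E1 = 0 but E2 = 1.

No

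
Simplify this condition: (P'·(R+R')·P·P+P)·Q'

(P'·(R+R')·P·P+P)·Q'
= (P'·P·P+P)·Q'   [complement / identity]
= (P'·P+P)·Q'   [idempotence]
= P·Q'   [complement / identity]

P·Q'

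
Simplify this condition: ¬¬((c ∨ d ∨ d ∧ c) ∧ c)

¬¬((c ∨ d ∨ d ∧ c) ∧ c)
= ¬¬((c ∨ d) ∧ c)
= (c ∨ d) ∧ c
= c

c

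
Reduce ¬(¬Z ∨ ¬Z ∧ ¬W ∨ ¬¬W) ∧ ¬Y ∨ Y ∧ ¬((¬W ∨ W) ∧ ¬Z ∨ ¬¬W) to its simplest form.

Z ∧ ¬W

¬(¬Z ∨ ¬Z ∧ ¬W ∨ ¬¬W) ∧ ¬Y ∨ Y ∧ ¬((¬W ∨ W) ∧ ¬Z ∨ ¬¬W)
= ¬(¬Z ∨ ¬¬W) ∧ ¬Y ∨ Y ∧ ¬((¬W ∨ W) ∧ ¬Z ∨ ¬¬W)   — absorption
= ¬(¬Z ∨ ¬¬W) ∧ ¬Y ∨ Y ∧ ¬(¬Z ∨ ¬¬W)   — complement / identity
= ¬(¬Z ∨ ¬¬W)   — distribution
= Z ∧ ¬W   — De Morgan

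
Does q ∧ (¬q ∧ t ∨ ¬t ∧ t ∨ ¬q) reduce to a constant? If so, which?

q ∧ (¬q ∧ t ∨ ¬t ∧ t ∨ ¬q)
= q ∧ (¬q ∧ t ∨ ¬q)   [complement / identity]
= q ∧ ¬q   [absorption]
= False   [complement]

yes, False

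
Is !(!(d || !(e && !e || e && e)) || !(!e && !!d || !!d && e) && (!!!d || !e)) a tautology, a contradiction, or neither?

!(!(d || !(e && !e || e && e)) || !(!e && !!d || !!d && e) && (!!!d || !e))
= !(!(d || !(e && !e || e && e)) || !!!d && (!!!d || !e))   — distribution
= !(!(d || !e) || !!!d && (!!!d || !e))   — distribution
= !(!(d || !e) || !!!d)   — absorption
= (d || !e) && !!d   — De Morgan
= (d || !e) && d   — double negation
= d   — absorption
This depends on d, so it is not a constant.

neither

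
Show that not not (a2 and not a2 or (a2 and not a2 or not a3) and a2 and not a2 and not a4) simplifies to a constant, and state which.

not not (a2 and not a2 or (a2 and not a2 or not a3) and a2 and not a2 and not a4)
= not not (a2 and not a2 or a2 and not a2 and not a4)   [absorption]
= a2 and not a2 or a2 and not a2 and not a4   [double negation]
= a2 and not a2   [absorption]
= False   [complement]

False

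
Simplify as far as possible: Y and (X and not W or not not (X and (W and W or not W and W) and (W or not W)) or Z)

Y and (X and not W or not not (X and (W and W or not W and W) and (W or not W)) or Z)
= Y and (X and not W or X and (W and W or not W and W) and (W or not W) or Z)   [double negation]
= Y and (X and not W or X and (W and W or not W and W) or Z)   [complement / identity]
= Y and (X and not W or X and W or Z)   [distribution]
= Y and ((not W or W) and X or Z)   [distribution]
= Y and (X or Z)   [complement / identity]

Y and (X or Z)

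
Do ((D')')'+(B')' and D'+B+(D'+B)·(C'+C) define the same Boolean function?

Yes

E1: ((D')')'+(B')'
    = D'+(B')'   [double negation]
    = D'+B   [double negation]
E2: D'+B+(D'+B)·(C'+C)
    = D'+B+D'+B   [complement / identity]
    = D'+B   [idempotence]
Both reduce to D'+B, so they are equivalent.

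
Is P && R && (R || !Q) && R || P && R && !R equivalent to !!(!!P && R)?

E1: P && R && (R || !Q) && R || P && R && !R
    = P && R && R || P && R && !R   — absorption
    = P && R   — distribution
E2: !!(!!P && R)
    = !!P && R   — double negation
    = P && R   — double negation
Both reduce to P && R, so they are equivalent.

Yes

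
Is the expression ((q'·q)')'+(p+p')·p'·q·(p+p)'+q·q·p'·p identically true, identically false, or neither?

neither

((q'·q)')'+(p+p')·p'·q·(p+p)'+q·q·p'·p
= ((q'·q)')'+p'·q·(p+p)'+q·q·p'·p
= q'·q+p'·q·(p+p)'+q·q·p'·p
= q'·q+p'·q·p'+q·q·p'·p
= q'·q+p'·q·p'+q·p'·p
= q'·q+q·p'
= q·p'
This depends on p, q, so it is not a constant.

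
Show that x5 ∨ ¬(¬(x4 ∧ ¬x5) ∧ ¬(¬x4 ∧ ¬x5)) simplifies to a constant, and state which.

x5 ∨ ¬(¬(x4 ∧ ¬x5) ∧ ¬(¬x4 ∧ ¬x5))
= x5 ∨ x4 ∧ ¬x5 ∨ ¬x4 ∧ ¬x5   — De Morgan
= x5 ∨ ¬x5   — distribution
= True   — complement

True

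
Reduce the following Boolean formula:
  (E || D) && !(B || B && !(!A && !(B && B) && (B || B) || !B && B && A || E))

(E || D) && !B

(E || D) && !(B || B && !(!A && !(B && B) && (B || B) || !B && B && A || E))
= (E || D) && !(B || B && !(!A && !B && (B || B) || !B && B && A || E))   — idempotence
= (E || D) && !(B || B && !(!A && !B && B || !B && B && A || E))   — idempotence
= (E || D) && !(B || B && !(!B && B || E))   — distribution
= (E || D) && !(B || B && !E)   — complement / identity
= (E || D) && !B   — absorption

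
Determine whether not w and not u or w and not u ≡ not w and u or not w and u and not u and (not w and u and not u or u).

E1: not w and not u or w and not u
    = not u   — distribution
E2: not w and u or not w and u and not u and (not w and u and not u or u)
    = not w and u or not w and u and not u   — absorption
    = not w and u   — absorption
These differ: at u=0, w=0, E1 = 1 but E2 = 0.

No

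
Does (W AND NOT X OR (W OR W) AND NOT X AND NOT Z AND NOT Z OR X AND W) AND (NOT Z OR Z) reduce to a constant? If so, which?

(W AND NOT X OR (W OR W) AND NOT X AND NOT Z AND NOT Z OR X AND W) AND (NOT Z OR Z)
= W AND NOT X OR (W OR W) AND NOT X AND NOT Z AND NOT Z OR X AND W   — complement / identity
= W AND NOT X OR W AND NOT X AND NOT Z AND NOT Z OR X AND W   — idempotence
= W AND NOT X OR W AND NOT X AND NOT Z OR X AND W   — idempotence
= W AND NOT X OR X AND W   — absorption
= W   — distribution
This depends on W, so it is not a constant.

no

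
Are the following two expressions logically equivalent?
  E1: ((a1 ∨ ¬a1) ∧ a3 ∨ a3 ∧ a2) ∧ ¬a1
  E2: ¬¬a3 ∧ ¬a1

Yes

E1: ((a1 ∨ ¬a1) ∧ a3 ∨ a3 ∧ a2) ∧ ¬a1
    = (a3 ∨ a3 ∧ a2) ∧ ¬a1   (complement / identity)
    = a3 ∧ ¬a1   (absorption)
E2: ¬¬a3 ∧ ¬a1
    = a3 ∧ ¬a1   (double negation)
Both reduce to a3 ∧ ¬a1, so they are equivalent.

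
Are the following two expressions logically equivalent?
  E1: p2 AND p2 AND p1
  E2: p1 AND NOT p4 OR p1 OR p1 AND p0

E1: p2 AND p2 AND p1
    = p2 AND p1   — idempotence
E2: p1 AND NOT p4 OR p1 OR p1 AND p0
    = p1 OR p1 AND p0   — absorption
    = p1   — absorption
These differ: at p0=1, p1=1, p2=0, p4=0, E1 = 0 but E2 = 1.

No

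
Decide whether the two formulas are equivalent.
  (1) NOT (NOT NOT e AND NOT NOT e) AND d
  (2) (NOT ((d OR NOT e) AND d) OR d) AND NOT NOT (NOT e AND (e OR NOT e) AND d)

E1: NOT (NOT NOT e AND NOT NOT e) AND d
    = (NOT e OR NOT e) AND d
    = NOT e AND d
E2: (NOT ((d OR NOT e) AND d) OR d) AND NOT NOT (NOT e AND (e OR NOT e) AND d)
    = (NOT d OR d) AND NOT NOT (NOT e AND (e OR NOT e) AND d)
    = (NOT d OR d) AND NOT e AND (e OR NOT e) AND d
    = NOT e AND (e OR NOT e) AND d
    = NOT e AND d
Both reduce to NOT e AND d, so they are equivalent.

Yes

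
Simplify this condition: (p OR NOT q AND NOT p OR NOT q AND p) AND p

(p OR NOT q AND NOT p OR NOT q AND p) AND p
= (p OR NOT q) AND p
= p

p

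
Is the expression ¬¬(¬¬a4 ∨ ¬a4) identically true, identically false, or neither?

identically true

¬¬(¬¬a4 ∨ ¬a4)
= ¬¬(a4 ∨ ¬a4)
= a4 ∨ ¬a4
= True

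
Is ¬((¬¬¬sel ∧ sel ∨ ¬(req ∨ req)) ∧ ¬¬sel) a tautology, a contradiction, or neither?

neither

¬((¬¬¬sel ∧ sel ∨ ¬(req ∨ req)) ∧ ¬¬sel)
= ¬((¬¬¬sel ∧ sel ∨ ¬req) ∧ ¬¬sel)   (idempotence)
= ¬((¬sel ∧ sel ∨ ¬req) ∧ ¬¬sel)   (double negation)
= ¬(¬req ∧ ¬¬sel)   (complement / identity)
= req ∨ ¬sel   (De Morgan)
This depends on req, sel, so it is not a constant.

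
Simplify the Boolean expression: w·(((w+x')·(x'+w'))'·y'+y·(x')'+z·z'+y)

w·(x+y)

w·(((w+x')·(x'+w'))'·y'+y·(x')'+z·z'+y)
= w·((x'+w·w')'·y'+y·(x')'+z·z'+y)   [distribution]
= w·((x')'·y'+y·(x')'+z·z'+y)   [complement / identity]
= w·((x')'·y'+y·(x')'+y)   [complement / identity]
= w·((x')'+y)   [distribution]
= w·(x+y)   [double negation]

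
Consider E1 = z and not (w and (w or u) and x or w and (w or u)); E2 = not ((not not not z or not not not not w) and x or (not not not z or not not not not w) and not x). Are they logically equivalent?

Yes

E1: z and not (w and (w or u) and x or w and (w or u))
    = z and not (w and (w or u))   [absorption]
    = z and not w   [absorption]
E2: not ((not not not z or not not not not w) and x or (not not not z or not not not not w) and not x)
    = not (not not not z or not not not not w)   [distribution]
    = not not z and not not not w   [De Morgan]
    = z and not not not w   [double negation]
    = z and not w   [double negation]
Both reduce to z and not w, so they are equivalent.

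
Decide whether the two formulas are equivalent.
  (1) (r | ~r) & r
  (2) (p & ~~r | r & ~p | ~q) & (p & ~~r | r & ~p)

E1: (r | ~r) & r
    = r   — complement / identity
E2: (p & ~~r | r & ~p | ~q) & (p & ~~r | r & ~p)
    = p & ~~r | r & ~p   — absorption
    = p & r | r & ~p   — double negation
    = r   — distribution
Both reduce to r, so they are equivalent.

Yes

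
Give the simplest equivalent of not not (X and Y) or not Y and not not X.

not not (X and Y) or not Y and not not X
= X and Y or not Y and not not X   (double negation)
= X and Y or not Y and X   (double negation)
= X   (distribution)

X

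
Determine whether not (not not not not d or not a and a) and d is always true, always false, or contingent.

not (not not not not d or not a and a) and d
= not not not not not d and d   (complement / identity)
= not not not d and d   (double negation)
= not d and d   (double negation)
= False   (complement)

always false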